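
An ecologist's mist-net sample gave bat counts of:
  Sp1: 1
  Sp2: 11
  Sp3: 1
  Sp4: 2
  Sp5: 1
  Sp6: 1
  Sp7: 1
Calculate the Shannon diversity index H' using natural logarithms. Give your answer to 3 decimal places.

Total N = 1+11+1+2+1+1+1 = 18, so the proportions are 0.05556, 0.61111, 0.05556, 0.11111, 0.05556, 0.05556, 0.05556 (working shown to 5 dp, full precision carried).
Each pᵢ ln pᵢ term: 0.05556×(-2.89037)=-0.16058, 0.61111×(-0.49248)=-0.30096, 0.05556×(-2.89037)=-0.16058, 0.11111×(-2.19722)=-0.24414, 0.05556×(-2.89037)=-0.16058, 0.05556×(-2.89037)=-0.16058, 0.05556×(-2.89037)=-0.16058.
Sum = -1.34797, so H' = 1.348.

1.348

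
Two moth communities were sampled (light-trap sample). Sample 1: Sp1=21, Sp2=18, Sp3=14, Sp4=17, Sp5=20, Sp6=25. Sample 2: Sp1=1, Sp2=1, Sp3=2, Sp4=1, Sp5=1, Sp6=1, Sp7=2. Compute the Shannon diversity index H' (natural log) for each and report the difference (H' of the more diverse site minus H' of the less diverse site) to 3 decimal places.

0.113

Sample 1: N=115, proportions 0.18261, 0.15652, 0.12174, 0.14783, 0.17391, 0.21739, giving H' = 1.77572 (working shown to 5 dp, full precision carried).
Sample 2: N=9, proportions 0.11111, 0.11111, 0.22222, 0.11111, 0.11111, 0.11111, 0.22222, giving H' = 1.88916.
Difference = |1.77572 − 1.88916| = 0.11344, i.e. 0.113 to 3 decimal places.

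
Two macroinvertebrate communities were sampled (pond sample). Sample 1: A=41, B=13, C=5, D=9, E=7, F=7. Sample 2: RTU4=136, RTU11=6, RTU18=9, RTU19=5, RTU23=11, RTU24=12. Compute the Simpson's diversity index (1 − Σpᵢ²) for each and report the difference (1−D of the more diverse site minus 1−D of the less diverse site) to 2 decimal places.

0.28

Sample 1: N=82, proportions 0.5, 0.1585, 0.061, 0.1098, 0.0854, 0.0854, giving 1−D = 0.6945 (working shown to 4 dp, full precision carried).
Sample 2: N=179, proportions 0.7598, 0.0335, 0.0503, 0.0279, 0.0615, 0.067, giving 1−D = 0.4100.
Difference = |0.6945 − 0.4100| = 0.2845, i.e. 0.28 to 2 decimal places.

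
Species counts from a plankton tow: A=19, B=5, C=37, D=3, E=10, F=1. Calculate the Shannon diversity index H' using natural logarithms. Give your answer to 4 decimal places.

Total N = 19+5+37+3+10+1 = 75, so the proportions are 0.253333, 0.066667, 0.493333, 0.04, 0.133333, 0.013333 (working shown to 6 dp, full precision carried).
Each pᵢ ln pᵢ term: 0.253333×(-1.373049)=-0.347839, 0.066667×(-2.708050)=-0.180537, 0.493333×(-0.706570)=-0.348575, 0.04×(-3.218876)=-0.128755, 0.133333×(-2.014903)=-0.268654, 0.013333×(-4.317488)=-0.057567.
Sum = -1.331926, so H' = 1.3319.

1.3319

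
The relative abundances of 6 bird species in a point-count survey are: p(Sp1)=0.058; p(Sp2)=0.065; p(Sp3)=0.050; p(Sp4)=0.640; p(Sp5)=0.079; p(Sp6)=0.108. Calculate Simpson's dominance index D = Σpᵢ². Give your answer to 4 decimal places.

D = 0.058² + 0.065² + 0.05² + 0.64² + 0.079² + 0.108² = 0.003364 + 0.004225 + 0.002500 + 0.409600 + 0.006241 + 0.011664 = 0.437594 (working shown to 6 dp, full precision carried).
To 4 decimal places, D = 0.4376.

0.4376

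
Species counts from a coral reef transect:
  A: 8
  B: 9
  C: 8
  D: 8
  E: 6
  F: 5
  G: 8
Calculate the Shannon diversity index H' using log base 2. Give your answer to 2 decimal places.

2.78

Total N = 8+9+8+8+6+5+8 = 52, so the proportions are 0.1538, 0.1731, 0.1538, 0.1538, 0.1154, 0.0962, 0.1538 (working shown to 4 dp, full precision carried).
Each pᵢ log₂ pᵢ term: 0.1538×(-2.7004)=-0.4155, 0.1731×(-2.5305)=-0.4380, 0.1538×(-2.7004)=-0.4155, 0.1538×(-2.7004)=-0.4155, 0.1154×(-3.1155)=-0.3595, 0.0962×(-3.3785)=-0.3249, 0.1538×(-2.7004)=-0.4155.
Sum = -2.7841, so H' = 2.78.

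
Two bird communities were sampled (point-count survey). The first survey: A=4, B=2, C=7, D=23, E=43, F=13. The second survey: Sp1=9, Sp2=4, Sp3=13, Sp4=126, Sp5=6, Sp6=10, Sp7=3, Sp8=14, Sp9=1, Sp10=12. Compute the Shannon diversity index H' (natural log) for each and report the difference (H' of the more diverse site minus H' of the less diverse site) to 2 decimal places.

The first survey: N=92, proportions 0.0435, 0.0217, 0.0761, 0.25, 0.4674, 0.1413, giving H' = 1.3941 (working shown to 4 dp, full precision carried).
The second survey: N=198, proportions 0.0455, 0.0202, 0.0657, 0.6364, 0.0303, 0.0505, 0.0152, 0.0707, 0.0051, 0.0606, giving H' = 1.3899.
Difference = |1.3941 − 1.3899| = 0.0042, i.e. 0.00 to 2 decimal places.

0.00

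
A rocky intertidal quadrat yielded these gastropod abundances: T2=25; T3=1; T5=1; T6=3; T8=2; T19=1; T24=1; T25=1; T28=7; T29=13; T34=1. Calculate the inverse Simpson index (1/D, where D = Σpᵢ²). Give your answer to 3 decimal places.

Total N = 25+1+1+3+2+1+1+1+7+13+1 = 56, so the proportions are 0.4464286, 0.0178571, 0.0178571, 0.0535714, 0.0357143, 0.0178571, 0.0178571, 0.0178571, 0.125, 0.2321429, 0.0178571 (working shown to 7 dp, full precision carried).
D = 0.4464286² + 0.0178571² + 0.0178571² + 0.0535714² + 0.0357143² + 0.0178571² + 0.0178571² + 0.0178571² + 0.125² + 0.2321429² + 0.0178571² = 0.1992985 + 0.0003189 + 0.0003189 + 0.0028699 + 0.0012755 + 0.0003189 + 0.0003189 + 0.0003189 + 0.0156250 + 0.0538903 + 0.0003189 = 0.2748724.
So 1/D = 3.63805, i.e. 3.638 to 3 decimal places.

3.638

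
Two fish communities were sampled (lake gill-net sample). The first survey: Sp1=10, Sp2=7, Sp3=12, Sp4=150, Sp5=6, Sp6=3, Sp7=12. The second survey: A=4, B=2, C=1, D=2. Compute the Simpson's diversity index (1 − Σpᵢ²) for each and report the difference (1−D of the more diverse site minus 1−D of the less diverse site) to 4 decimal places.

The first survey: N=200, proportions 0.05, 0.035, 0.06, 0.75, 0.03, 0.015, 0.06, giving 1−D = 0.425450 (working shown to 6 dp, full precision carried).
The second survey: N=9, proportions 0.444444, 0.222222, 0.111111, 0.222222, giving 1−D = 0.691358.
Difference = |0.425450 − 0.691358| = 0.265908, i.e. 0.2659 to 4 decimal places.

0.2659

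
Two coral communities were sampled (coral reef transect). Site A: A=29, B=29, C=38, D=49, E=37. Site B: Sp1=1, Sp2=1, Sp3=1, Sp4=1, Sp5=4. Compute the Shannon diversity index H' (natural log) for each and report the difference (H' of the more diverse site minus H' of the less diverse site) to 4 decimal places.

Site A: N=182, proportions 0.159341, 0.159341, 0.208791, 0.269231, 0.203297, giving H' = 1.589531 (working shown to 6 dp, full precision carried).
Site B: N=8, proportions 0.125, 0.125, 0.125, 0.125, 0.5, giving H' = 1.386294.
Difference = |1.589531 − 1.386294| = 0.203237, i.e. 0.2032 to 4 decimal places.

0.2032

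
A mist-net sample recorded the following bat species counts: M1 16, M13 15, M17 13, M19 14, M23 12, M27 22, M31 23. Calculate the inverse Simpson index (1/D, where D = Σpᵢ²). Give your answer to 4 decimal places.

6.6026

Total N = 16+15+13+14+12+22+23 = 115, so the proportions are 0.13913043, 0.13043478, 0.11304348, 0.12173913, 0.10434783, 0.19130435, 0.2 (working shown to 8 dp, full precision carried).
D = 0.13913043² + 0.13043478² + 0.11304348² + 0.12173913² + 0.10434783² + 0.19130435² + 0.2² = 0.01935728 + 0.01701323 + 0.01277883 + 0.01482042 + 0.01088847 + 0.03659735 + 0.04000000 = 0.15145558.
So 1/D = 6.602596, i.e. 6.6026 to 4 decimal places.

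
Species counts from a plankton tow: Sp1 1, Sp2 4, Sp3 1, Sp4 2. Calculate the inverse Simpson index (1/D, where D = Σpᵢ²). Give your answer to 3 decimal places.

2.909

Total N = 1+4+1+2 = 8, so the proportions are 0.125, 0.5, 0.125, 0.25 (working shown to 6 dp, full precision carried).
D = 0.125² + 0.5² + 0.125² + 0.25² = 0.015625 + 0.250000 + 0.015625 + 0.062500 = 0.343750.
So 1/D = 2.90909, i.e. 2.909 to 3 decimal places.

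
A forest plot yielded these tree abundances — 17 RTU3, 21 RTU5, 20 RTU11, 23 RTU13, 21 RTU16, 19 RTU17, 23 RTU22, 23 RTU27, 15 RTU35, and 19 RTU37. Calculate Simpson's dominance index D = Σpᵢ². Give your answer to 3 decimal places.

Total N = 17+21+20+23+21+19+23+23+15+19 = 201, so the proportions are 0.08458, 0.10448, 0.0995, 0.11443, 0.10448, 0.09453, 0.11443, 0.11443, 0.07463, 0.09453 (working shown to 5 dp, full precision carried).
D = 0.08458² + 0.10448² + 0.0995² + 0.11443² + 0.10448² + 0.09453² + 0.11443² + 0.11443² + 0.07463² + 0.09453² = 0.00715 + 0.01092 + 0.00990 + 0.01309 + 0.01092 + 0.00894 + 0.01309 + 0.01309 + 0.00557 + 0.00894 = 0.10161.
To 3 decimal places, D = 0.102.

0.102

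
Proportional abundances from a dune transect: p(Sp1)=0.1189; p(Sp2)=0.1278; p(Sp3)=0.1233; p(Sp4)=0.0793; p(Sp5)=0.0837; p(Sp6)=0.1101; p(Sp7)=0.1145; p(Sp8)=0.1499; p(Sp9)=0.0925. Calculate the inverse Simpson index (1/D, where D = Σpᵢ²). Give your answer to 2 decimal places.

D = 0.1189² + 0.1278² + 0.1233² + 0.0793² + 0.0837² + 0.1101² + 0.1145² + 0.1499² + 0.0925² = 0.014137 + 0.016333 + 0.015203 + 0.006288 + 0.007006 + 0.012122 + 0.013110 + 0.022470 + 0.008556 = 0.115226 (working shown to 6 dp, full precision carried).
So 1/D = 8.6786, i.e. 8.68 to 2 decimal places.

8.68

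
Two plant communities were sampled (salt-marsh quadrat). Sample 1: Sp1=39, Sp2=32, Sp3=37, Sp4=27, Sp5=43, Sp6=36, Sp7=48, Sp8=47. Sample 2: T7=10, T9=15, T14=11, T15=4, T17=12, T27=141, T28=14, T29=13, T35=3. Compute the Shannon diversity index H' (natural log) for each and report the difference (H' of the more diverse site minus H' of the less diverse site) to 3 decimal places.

0.678

Sample 1: N=309, proportions 0.12621, 0.10356, 0.11974, 0.08738, 0.13916, 0.1165, 0.15534, 0.1521, giving H' = 2.06380 (working shown to 5 dp, full precision carried).
Sample 2: N=223, proportions 0.04484, 0.06726, 0.04933, 0.01794, 0.05381, 0.63229, 0.06278, 0.0583, 0.01345, giving H' = 1.38587.
Difference = |2.06380 − 1.38587| = 0.67793, i.e. 0.678 to 3 decimal places.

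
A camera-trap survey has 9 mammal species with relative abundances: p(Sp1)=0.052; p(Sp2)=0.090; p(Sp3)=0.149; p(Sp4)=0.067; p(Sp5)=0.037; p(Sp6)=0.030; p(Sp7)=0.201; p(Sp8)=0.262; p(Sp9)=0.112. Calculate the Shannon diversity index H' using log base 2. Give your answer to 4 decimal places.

Each pᵢ log₂ pᵢ term (working shown to 6 dp, full precision carried): 0.052×(-4.265345)=-0.221798, 0.09×(-3.473931)=-0.312654, 0.149×(-2.746616)=-0.409246, 0.067×(-3.899695)=-0.261280, 0.037×(-4.756331)=-0.175984, 0.03×(-5.058894)=-0.151767, 0.201×(-2.314733)=-0.465261, 0.262×(-1.932361)=-0.506279, 0.112×(-3.158429)=-0.353744.
Sum = -2.858012, so H' = 2.8580.

2.8580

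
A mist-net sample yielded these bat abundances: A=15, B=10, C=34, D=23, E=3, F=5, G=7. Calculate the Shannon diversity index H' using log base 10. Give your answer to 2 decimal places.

0.73

Total N = 15+10+34+23+3+5+7 = 97, so the proportions are 0.1546, 0.1031, 0.3505, 0.2371, 0.0309, 0.0515, 0.0722 (working shown to 4 dp, full precision carried).
Each pᵢ log₁₀ pᵢ term: 0.1546×(-0.8107)=-0.1254, 0.1031×(-0.9868)=-0.1017, 0.3505×(-0.4553)=-0.1596, 0.2371×(-0.6250)=-0.1482, 0.0309×(-1.5097)=-0.0467, 0.0515×(-1.2878)=-0.0664, 0.0722×(-1.1417)=-0.0824.
Sum = -0.7303, so H' = 0.73.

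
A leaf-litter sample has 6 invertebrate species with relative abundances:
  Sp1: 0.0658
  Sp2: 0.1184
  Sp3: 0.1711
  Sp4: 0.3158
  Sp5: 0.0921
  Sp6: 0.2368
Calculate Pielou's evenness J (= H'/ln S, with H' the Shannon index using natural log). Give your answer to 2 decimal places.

0.93

H' = −Σ pᵢ ln pᵢ = −((-0.1791) + (-0.2526) + (-0.3021) + (-0.3640) + (-0.2196) + (-0.3411)) = 1.6585 (working shown to 4 dp, full precision carried).
With S = 6 species, ln S = 1.7918, so J = 1.6585/1.7918 = 0.9256, i.e. 0.93 to 2 decimal places.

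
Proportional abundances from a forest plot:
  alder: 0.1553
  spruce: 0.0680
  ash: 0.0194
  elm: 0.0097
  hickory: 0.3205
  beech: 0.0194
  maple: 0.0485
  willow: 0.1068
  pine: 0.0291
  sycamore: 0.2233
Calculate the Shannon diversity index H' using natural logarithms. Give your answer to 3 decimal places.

Each pᵢ ln pᵢ term (working shown to 5 dp, full precision carried): 0.1553×(-1.86240)=-0.28923, 0.068×(-2.68825)=-0.18280, 0.0194×(-3.94248)=-0.07648, 0.0097×(-4.63563)=-0.04497, 0.3205×(-1.13787)=-0.36469, 0.0194×(-3.94248)=-0.07648, 0.0485×(-3.02619)=-0.14677, 0.1068×(-2.23680)=-0.23889, 0.0291×(-3.53702)=-0.10293, 0.2233×(-1.49924)=-0.33478.
Sum = -1.85802, so H' = 1.858.

1.858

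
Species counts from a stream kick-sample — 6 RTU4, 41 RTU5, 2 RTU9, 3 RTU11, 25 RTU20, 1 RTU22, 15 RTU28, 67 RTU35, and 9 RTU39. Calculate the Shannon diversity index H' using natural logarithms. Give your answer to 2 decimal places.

Total N = 6+41+2+3+25+1+15+67+9 = 169, so the proportions are 0.0355, 0.2426, 0.0118, 0.0178, 0.1479, 0.0059, 0.0888, 0.3964, 0.0533 (working shown to 4 dp, full precision carried).
Each pᵢ ln pᵢ term: 0.0355×(-3.3381)=-0.1185, 0.2426×(-1.4163)=-0.3436, 0.0118×(-4.4368)=-0.0525, 0.0178×(-4.0313)=-0.0716, 0.1479×(-1.9110)=-0.2827, 0.0059×(-5.1299)=-0.0304, 0.0888×(-2.4218)=-0.2150, 0.3964×(-0.9252)=-0.3668, 0.0533×(-2.9327)=-0.1562.
Sum = -1.6372, so H' = 1.64.

1.64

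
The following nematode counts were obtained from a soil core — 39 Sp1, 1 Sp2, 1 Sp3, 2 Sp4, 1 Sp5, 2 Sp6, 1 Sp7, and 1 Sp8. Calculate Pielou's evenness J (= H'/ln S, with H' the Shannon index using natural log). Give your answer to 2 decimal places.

Total N = 39+1+1+2+1+2+1+1 = 48, so the proportions are 0.8125, 0.0208, 0.0208, 0.0417, 0.0208, 0.0417, 0.0208, 0.0208 (working shown to 4 dp, full precision carried).
H' = −Σ pᵢ ln pᵢ = −((-0.1687) + (-0.0807) + (-0.0807) + (-0.1324) + (-0.0807) + (-0.1324) + (-0.0807) + (-0.0807)) = 0.8368.
With S = 8 species, ln S = 2.0794, so J = 0.8368/2.0794 = 0.4024, i.e. 0.40 to 2 decimal places.

0.40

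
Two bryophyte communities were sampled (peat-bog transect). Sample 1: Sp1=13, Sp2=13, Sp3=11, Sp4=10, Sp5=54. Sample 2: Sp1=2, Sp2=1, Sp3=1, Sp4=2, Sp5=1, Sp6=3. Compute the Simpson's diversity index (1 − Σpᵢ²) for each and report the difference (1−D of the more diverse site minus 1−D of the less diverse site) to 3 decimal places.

0.141

Sample 1: N=101, proportions 0.12871, 0.12871, 0.10891, 0.09901, 0.53465, giving 1−D = 0.65935 (working shown to 5 dp, full precision carried).
Sample 2: N=10, proportions 0.2, 0.1, 0.1, 0.2, 0.1, 0.3, giving 1−D = 0.80000.
Difference = |0.65935 − 0.80000| = 0.14065, i.e. 0.141 to 3 decimal places.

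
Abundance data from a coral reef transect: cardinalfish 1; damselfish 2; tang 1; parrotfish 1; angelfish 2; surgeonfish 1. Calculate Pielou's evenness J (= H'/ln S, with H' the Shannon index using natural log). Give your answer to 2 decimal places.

0.97

Total N = 1+2+1+1+2+1 = 8, so the proportions are 0.125, 0.25, 0.125, 0.125, 0.25, 0.125 (working shown to 4 dp, full precision carried).
H' = −Σ pᵢ ln pᵢ = −((-0.2599) + (-0.3466) + (-0.2599) + (-0.2599) + (-0.3466) + (-0.2599)) = 1.7329.
With S = 6 species, ln S = 1.7918, so J = 1.7329/1.7918 = 0.9671, i.e. 0.97 to 2 decimal places.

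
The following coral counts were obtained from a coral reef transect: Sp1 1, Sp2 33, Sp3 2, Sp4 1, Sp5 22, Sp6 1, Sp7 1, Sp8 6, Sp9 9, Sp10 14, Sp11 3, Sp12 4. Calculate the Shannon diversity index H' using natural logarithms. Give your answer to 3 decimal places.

1.883

Total N = 1+33+2+1+22+1+1+6+9+14+3+4 = 97, so the proportions are 0.01031, 0.34021, 0.02062, 0.01031, 0.2268, 0.01031, 0.01031, 0.06186, 0.09278, 0.14433, 0.03093, 0.04124 (working shown to 5 dp, full precision carried).
Each pᵢ ln pᵢ term: 0.01031×(-4.57471)=-0.04716, 0.34021×(-1.07820)=-0.36681, 0.02062×(-3.88156)=-0.08003, 0.01031×(-4.57471)=-0.04716, 0.2268×(-1.48367)=-0.33650, 0.01031×(-4.57471)=-0.04716, 0.01031×(-4.57471)=-0.04716, 0.06186×(-2.78295)=-0.17214, 0.09278×(-2.37749)=-0.22059, 0.14433×(-1.93565)=-0.27937, 0.03093×(-3.47610)=-0.10751, 0.04124×(-3.18842)=-0.13148.
Sum = -1.88309, so H' = 1.883.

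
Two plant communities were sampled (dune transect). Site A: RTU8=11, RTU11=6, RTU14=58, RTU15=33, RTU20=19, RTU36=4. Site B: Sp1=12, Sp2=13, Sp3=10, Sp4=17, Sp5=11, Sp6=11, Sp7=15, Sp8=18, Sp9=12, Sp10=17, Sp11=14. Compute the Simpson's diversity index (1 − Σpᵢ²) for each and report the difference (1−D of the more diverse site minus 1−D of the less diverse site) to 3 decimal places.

Site A: N=131, proportions 0.08397, 0.0458, 0.44275, 0.25191, 0.14504, 0.03053, giving 1−D = 0.70940 (working shown to 5 dp, full precision carried).
Site B: N=150, proportions 0.08, 0.08667, 0.06667, 0.11333, 0.07333, 0.07333, 0.1, 0.12, 0.08, 0.11333, 0.09333, giving 1−D = 0.90569.
Difference = |0.70940 − 0.90569| = 0.19629, i.e. 0.196 to 3 decimal places.

0.196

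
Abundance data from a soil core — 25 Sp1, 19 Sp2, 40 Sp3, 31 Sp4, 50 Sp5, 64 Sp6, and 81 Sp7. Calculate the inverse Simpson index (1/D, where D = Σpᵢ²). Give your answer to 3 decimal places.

5.753

Total N = 25+19+40+31+50+64+81 = 310, so the proportions are 0.0806452, 0.0612903, 0.1290323, 0.1, 0.1612903, 0.2064516, 0.2612903 (working shown to 7 dp, full precision carried).
D = 0.0806452² + 0.0612903² + 0.1290323² + 0.1² + 0.1612903² + 0.2064516² + 0.2612903² = 0.0065036 + 0.0037565 + 0.0166493 + 0.0100000 + 0.0260146 + 0.0426223 + 0.0682726 = 0.1738189.
So 1/D = 5.75311, i.e. 5.753 to 3 decimal places.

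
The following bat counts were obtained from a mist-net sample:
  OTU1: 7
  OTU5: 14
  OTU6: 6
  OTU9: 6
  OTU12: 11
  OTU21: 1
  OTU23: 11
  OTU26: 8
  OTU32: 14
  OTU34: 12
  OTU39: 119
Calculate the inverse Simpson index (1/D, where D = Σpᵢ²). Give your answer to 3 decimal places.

2.888

Total N = 7+14+6+6+11+1+11+8+14+12+119 = 209, so the proportions are 0.033493, 0.066986, 0.028708, 0.028708, 0.052632, 0.004785, 0.052632, 0.038278, 0.066986, 0.057416, 0.569378 (working shown to 6 dp, full precision carried).
D = 0.033493² + 0.066986² + 0.028708² + 0.028708² + 0.052632² + 0.004785² + 0.052632² + 0.038278² + 0.066986² + 0.057416² + 0.569378² = 0.001122 + 0.004487 + 0.000824 + 0.000824 + 0.002770 + 0.000023 + 0.002770 + 0.001465 + 0.004487 + 0.003297 + 0.324191 = 0.346260.
So 1/D = 2.88800, i.e. 2.888 to 3 decimal places.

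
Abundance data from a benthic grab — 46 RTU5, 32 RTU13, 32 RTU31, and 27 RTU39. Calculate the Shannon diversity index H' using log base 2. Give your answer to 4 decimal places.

Total N = 46+32+32+27 = 137, so the proportions are 0.335766, 0.233577, 0.233577, 0.19708 (working shown to 6 dp, full precision carried).
Each pᵢ log₂ pᵢ term: 0.335766×(-1.574470)=-0.528654, 0.233577×(-2.098032)=-0.490051, 0.233577×(-2.098032)=-0.490051, 0.19708×(-2.343145)=-0.461788.
Sum = -1.970544, so H' = 1.9705.

1.9705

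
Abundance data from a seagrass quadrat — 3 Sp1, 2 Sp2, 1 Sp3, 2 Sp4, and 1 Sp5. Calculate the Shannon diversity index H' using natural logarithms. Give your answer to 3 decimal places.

1.523

Total N = 3+2+1+2+1 = 9, so the proportions are 0.33333, 0.22222, 0.11111, 0.22222, 0.11111 (working shown to 5 dp, full precision carried).
Each pᵢ ln pᵢ term: 0.33333×(-1.09861)=-0.36620, 0.22222×(-1.50408)=-0.33424, 0.11111×(-2.19722)=-0.24414, 0.22222×(-1.50408)=-0.33424, 0.11111×(-2.19722)=-0.24414.
Sum = -1.52296, so H' = 1.523.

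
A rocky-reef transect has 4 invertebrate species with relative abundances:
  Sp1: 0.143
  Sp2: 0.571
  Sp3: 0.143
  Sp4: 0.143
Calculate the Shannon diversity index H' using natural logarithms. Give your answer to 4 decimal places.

Each pᵢ ln pᵢ term (working shown to 6 dp, full precision carried): 0.143×(-1.944911)=-0.278122, 0.571×(-0.560366)=-0.319969, 0.143×(-1.944911)=-0.278122, 0.143×(-1.944911)=-0.278122.
Sum = -1.154336, so H' = 1.1543.

1.1543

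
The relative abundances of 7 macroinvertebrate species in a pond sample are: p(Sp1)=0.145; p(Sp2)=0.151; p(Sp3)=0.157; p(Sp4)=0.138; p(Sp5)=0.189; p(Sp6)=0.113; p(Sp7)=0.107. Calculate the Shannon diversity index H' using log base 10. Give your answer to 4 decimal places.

0.8381

Each pᵢ log₁₀ pᵢ term (working shown to 6 dp, full precision carried): 0.145×(-0.838632)=-0.121602, 0.151×(-0.821023)=-0.123974, 0.157×(-0.804100)=-0.126244, 0.138×(-0.860121)=-0.118697, 0.189×(-0.723538)=-0.136749, 0.113×(-0.946922)=-0.107002, 0.107×(-0.970616)=-0.103856.
Sum = -0.838123, so H' = 0.8381.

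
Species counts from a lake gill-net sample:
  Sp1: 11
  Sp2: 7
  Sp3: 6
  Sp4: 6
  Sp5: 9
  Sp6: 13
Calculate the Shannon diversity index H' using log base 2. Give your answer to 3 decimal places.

Total N = 11+7+6+6+9+13 = 52, so the proportions are 0.21154, 0.13462, 0.11538, 0.11538, 0.17308, 0.25 (working shown to 5 dp, full precision carried).
Each pᵢ log₂ pᵢ term: 0.21154×(-2.24101)=-0.47406, 0.13462×(-2.89308)=-0.38945, 0.11538×(-3.11548)=-0.35948, 0.11538×(-3.11548)=-0.35948, 0.17308×(-2.53051)=-0.43797, 0.25×(-2.00000)=-0.50000.
Sum = -2.52044, so H' = 2.520.

2.520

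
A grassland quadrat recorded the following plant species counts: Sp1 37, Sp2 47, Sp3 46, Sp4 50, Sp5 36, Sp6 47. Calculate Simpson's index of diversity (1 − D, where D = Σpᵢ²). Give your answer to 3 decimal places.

Total N = 37+47+46+50+36+47 = 263, so the proportions are 0.14068, 0.17871, 0.1749, 0.19011, 0.13688, 0.17871 (working shown to 5 dp, full precision carried).
D = 0.14068² + 0.17871² + 0.1749² + 0.19011² + 0.13688² + 0.17871² = 0.01979 + 0.03194 + 0.03059 + 0.03614 + 0.01874 + 0.03194 = 0.16914.
So 1 − D = 0.83086, i.e. 0.831 to 3 decimal places.

0.831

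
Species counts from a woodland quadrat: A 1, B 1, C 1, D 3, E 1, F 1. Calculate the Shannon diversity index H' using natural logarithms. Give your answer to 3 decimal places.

1.667

Total N = 1+1+1+3+1+1 = 8, so the proportions are 0.125, 0.125, 0.125, 0.375, 0.125, 0.125 (working shown to 5 dp, full precision carried).
Each pᵢ ln pᵢ term: 0.125×(-2.07944)=-0.25993, 0.125×(-2.07944)=-0.25993, 0.125×(-2.07944)=-0.25993, 0.375×(-0.98083)=-0.36781, 0.125×(-2.07944)=-0.25993, 0.125×(-2.07944)=-0.25993.
Sum = -1.66746, so H' = 1.667.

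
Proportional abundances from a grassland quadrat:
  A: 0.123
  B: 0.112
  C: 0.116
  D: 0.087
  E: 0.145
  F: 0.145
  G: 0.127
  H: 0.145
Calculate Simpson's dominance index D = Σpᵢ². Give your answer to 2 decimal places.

0.13

D = 0.123² + 0.112² + 0.116² + 0.087² + 0.145² + 0.145² + 0.127² + 0.145² = 0.0151 + 0.0125 + 0.0135 + 0.0076 + 0.0210 + 0.0210 + 0.0161 + 0.0210 = 0.1279 (working shown to 4 dp, full precision carried).
To 2 decimal places, D = 0.13.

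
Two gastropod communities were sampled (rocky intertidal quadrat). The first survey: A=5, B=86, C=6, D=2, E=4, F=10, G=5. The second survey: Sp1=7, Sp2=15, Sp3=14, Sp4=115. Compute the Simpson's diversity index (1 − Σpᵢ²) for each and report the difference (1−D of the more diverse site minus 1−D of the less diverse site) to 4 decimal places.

0.0547

The first survey: N=118, proportions 0.042373, 0.728814, 0.050847, 0.016949, 0.033898, 0.084746, 0.042373, giving 1−D = 0.454036 (working shown to 6 dp, full precision carried).
The second survey: N=151, proportions 0.046358, 0.099338, 0.092715, 0.761589, giving 1−D = 0.399368.
Difference = |0.454036 − 0.399368| = 0.054668, i.e. 0.0547 to 4 decimal places.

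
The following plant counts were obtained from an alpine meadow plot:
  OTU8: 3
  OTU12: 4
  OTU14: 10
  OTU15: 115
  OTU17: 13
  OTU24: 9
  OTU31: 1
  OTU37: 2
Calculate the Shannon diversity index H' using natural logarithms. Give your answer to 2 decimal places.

Total N = 3+4+10+115+13+9+1+2 = 157, so the proportions are 0.0191, 0.0255, 0.0637, 0.7325, 0.0828, 0.0573, 0.0064, 0.0127 (working shown to 4 dp, full precision carried).
Each pᵢ ln pᵢ term: 0.0191×(-3.9576)=-0.0756, 0.0255×(-3.6700)=-0.0935, 0.0637×(-2.7537)=-0.1754, 0.7325×(-0.3113)=-0.2280, 0.0828×(-2.4913)=-0.2063, 0.0573×(-2.8590)=-0.1639, 0.0064×(-5.0562)=-0.0322, 0.0127×(-4.3631)=-0.0556.
Sum = -1.0305, so H' = 1.03.

1.03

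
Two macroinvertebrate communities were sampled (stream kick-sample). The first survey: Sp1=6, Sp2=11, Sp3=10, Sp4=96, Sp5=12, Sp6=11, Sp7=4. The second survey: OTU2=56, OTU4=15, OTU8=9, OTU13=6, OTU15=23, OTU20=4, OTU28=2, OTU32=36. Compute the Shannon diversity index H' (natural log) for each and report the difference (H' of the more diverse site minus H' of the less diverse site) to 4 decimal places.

The first survey: N=150, proportions 0.04, 0.073333, 0.066667, 0.64, 0.08, 0.073333, 0.026667, giving H' = 1.276825 (working shown to 6 dp, full precision carried).
The second survey: N=151, proportions 0.370861, 0.099338, 0.059603, 0.039735, 0.152318, 0.02649, 0.013245, 0.238411, giving H' = 1.675422.
Difference = |1.276825 − 1.675422| = 0.398597, i.e. 0.3986 to 4 decimal places.

0.3986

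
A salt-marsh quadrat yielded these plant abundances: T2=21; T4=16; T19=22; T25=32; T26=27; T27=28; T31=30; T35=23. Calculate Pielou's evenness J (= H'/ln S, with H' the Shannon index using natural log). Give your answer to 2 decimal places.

0.99

Total N = 21+16+22+32+27+28+30+23 = 199, so the proportions are 0.1055, 0.0804, 0.1106, 0.1608, 0.1357, 0.1407, 0.1508, 0.1156 (working shown to 4 dp, full precision carried).
H' = −Σ pᵢ ln pᵢ = −((-0.2373) + (-0.2027) + (-0.2435) + (-0.2939) + (-0.2710) + (-0.2759) + (-0.2852) + (-0.2494)) = 2.0589.
With S = 8 species, ln S = 2.0794, so J = 2.0589/2.0794 = 0.9901, i.e. 0.99 to 2 decimal places.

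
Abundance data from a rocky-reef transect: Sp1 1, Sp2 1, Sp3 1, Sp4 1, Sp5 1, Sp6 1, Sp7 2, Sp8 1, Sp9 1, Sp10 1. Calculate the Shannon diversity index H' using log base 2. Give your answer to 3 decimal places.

Total N = 1+1+1+1+1+1+2+1+1+1 = 11, so the proportions are 0.09091, 0.09091, 0.09091, 0.09091, 0.09091, 0.09091, 0.18182, 0.09091, 0.09091, 0.09091 (working shown to 5 dp, full precision carried).
Each pᵢ log₂ pᵢ term: 0.09091×(-3.45943)=-0.31449, 0.09091×(-3.45943)=-0.31449, 0.09091×(-3.45943)=-0.31449, 0.09091×(-3.45943)=-0.31449, 0.09091×(-3.45943)=-0.31449, 0.09091×(-3.45943)=-0.31449, 0.18182×(-2.45943)=-0.44717, 0.09091×(-3.45943)=-0.31449, 0.09091×(-3.45943)=-0.31449, 0.09091×(-3.45943)=-0.31449.
Sum = -3.27761, so H' = 3.278.

3.278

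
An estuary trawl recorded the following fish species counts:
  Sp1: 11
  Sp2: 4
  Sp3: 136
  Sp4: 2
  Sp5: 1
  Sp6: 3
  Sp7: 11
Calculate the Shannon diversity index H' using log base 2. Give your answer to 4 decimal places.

Total N = 11+4+136+2+1+3+11 = 168, so the proportions are 0.065476, 0.02381, 0.809524, 0.011905, 0.005952, 0.017857, 0.065476 (working shown to 6 dp, full precision carried).
Each pᵢ log₂ pᵢ term: 0.065476×(-3.932886)=-0.257510, 0.02381×(-5.392317)=-0.128389, 0.809524×(-0.304855)=-0.246787, 0.011905×(-6.392317)=-0.076099, 0.005952×(-7.392317)=-0.044002, 0.017857×(-5.807355)=-0.103703, 0.065476×(-3.932886)=-0.257510.
Sum = -1.114000, so H' = 1.1140.

1.1140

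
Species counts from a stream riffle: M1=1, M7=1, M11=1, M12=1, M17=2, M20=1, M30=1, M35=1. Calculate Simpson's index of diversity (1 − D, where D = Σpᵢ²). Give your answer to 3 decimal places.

0.864

Total N = 1+1+1+1+2+1+1+1 = 9, so the proportions are 0.11111, 0.11111, 0.11111, 0.11111, 0.22222, 0.11111, 0.11111, 0.11111 (working shown to 5 dp, full precision carried).
D = 0.11111² + 0.11111² + 0.11111² + 0.11111² + 0.22222² + 0.11111² + 0.11111² + 0.11111² = 0.01235 + 0.01235 + 0.01235 + 0.01235 + 0.04938 + 0.01235 + 0.01235 + 0.01235 = 0.13580.
So 1 − D = 0.86420, i.e. 0.864 to 3 decimal places.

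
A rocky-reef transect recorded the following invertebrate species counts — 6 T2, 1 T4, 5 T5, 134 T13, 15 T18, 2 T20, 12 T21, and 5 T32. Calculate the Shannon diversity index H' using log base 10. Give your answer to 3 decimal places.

0.434

Total N = 6+1+5+134+15+2+12+5 = 180, so the proportions are 0.03333, 0.00556, 0.02778, 0.74444, 0.08333, 0.01111, 0.06667, 0.02778 (working shown to 5 dp, full precision carried).
Each pᵢ log₁₀ pᵢ term: 0.03333×(-1.47712)=-0.04924, 0.00556×(-2.25527)=-0.01253, 0.02778×(-1.55630)=-0.04323, 0.74444×(-0.12817)=-0.09541, 0.08333×(-1.07918)=-0.08993, 0.01111×(-1.95424)=-0.02171, 0.06667×(-1.17609)=-0.07841, 0.02778×(-1.55630)=-0.04323.
Sum = -0.43369, so H' = 0.434.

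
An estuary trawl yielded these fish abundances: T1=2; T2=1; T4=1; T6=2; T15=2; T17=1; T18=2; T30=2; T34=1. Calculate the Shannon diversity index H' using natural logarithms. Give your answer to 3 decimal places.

2.144

Total N = 2+1+1+2+2+1+2+2+1 = 14, so the proportions are 0.14286, 0.07143, 0.07143, 0.14286, 0.14286, 0.07143, 0.14286, 0.14286, 0.07143 (working shown to 5 dp, full precision carried).
Each pᵢ ln pᵢ term: 0.14286×(-1.94591)=-0.27799, 0.07143×(-2.63906)=-0.18850, 0.07143×(-2.63906)=-0.18850, 0.14286×(-1.94591)=-0.27799, 0.14286×(-1.94591)=-0.27799, 0.07143×(-2.63906)=-0.18850, 0.14286×(-1.94591)=-0.27799, 0.14286×(-1.94591)=-0.27799, 0.07143×(-2.63906)=-0.18850.
Sum = -2.14395, so H' = 2.144.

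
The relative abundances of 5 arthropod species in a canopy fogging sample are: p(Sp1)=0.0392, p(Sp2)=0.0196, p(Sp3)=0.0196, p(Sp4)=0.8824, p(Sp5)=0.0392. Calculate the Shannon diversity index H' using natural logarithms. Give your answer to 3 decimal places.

Each pᵢ ln pᵢ term (working shown to 5 dp, full precision carried): 0.0392×(-3.23908)=-0.12697, 0.0196×(-3.93223)=-0.07707, 0.0196×(-3.93223)=-0.07707, 0.8824×(-0.12511)=-0.11040, 0.0392×(-3.23908)=-0.12697.
Sum = -0.51848, so H' = 0.518.

0.518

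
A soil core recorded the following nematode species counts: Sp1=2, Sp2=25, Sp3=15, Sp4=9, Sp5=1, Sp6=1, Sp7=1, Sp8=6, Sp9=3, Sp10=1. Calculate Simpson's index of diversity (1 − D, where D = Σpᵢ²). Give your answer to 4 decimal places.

Total N = 2+25+15+9+1+1+1+6+3+1 = 64, so the proportions are 0.03125, 0.390625, 0.234375, 0.140625, 0.015625, 0.015625, 0.015625, 0.09375, 0.046875, 0.015625 (working shown to 6 dp, full precision carried).
D = 0.03125² + 0.390625² + 0.234375² + 0.140625² + 0.015625² + 0.015625² + 0.015625² + 0.09375² + 0.046875² + 0.015625² = 0.000977 + 0.152588 + 0.054932 + 0.019775 + 0.000244 + 0.000244 + 0.000244 + 0.008789 + 0.002197 + 0.000244 = 0.240234.
So 1 − D = 0.759766, i.e. 0.7598 to 4 decimal places.

0.7598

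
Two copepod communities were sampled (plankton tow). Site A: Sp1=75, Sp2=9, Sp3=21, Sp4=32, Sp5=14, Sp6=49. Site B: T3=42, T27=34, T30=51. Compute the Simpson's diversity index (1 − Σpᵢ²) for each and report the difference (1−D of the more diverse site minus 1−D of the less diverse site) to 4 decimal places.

Site A: N=200, proportions 0.375, 0.045, 0.105, 0.16, 0.07, 0.245, giving 1−D = 0.755800 (working shown to 6 dp, full precision carried).
Site B: N=127, proportions 0.330709, 0.267717, 0.401575, giving 1−D = 0.657697.
Difference = |0.755800 − 0.657697| = 0.098103, i.e. 0.0981 to 4 decimal places.

0.0981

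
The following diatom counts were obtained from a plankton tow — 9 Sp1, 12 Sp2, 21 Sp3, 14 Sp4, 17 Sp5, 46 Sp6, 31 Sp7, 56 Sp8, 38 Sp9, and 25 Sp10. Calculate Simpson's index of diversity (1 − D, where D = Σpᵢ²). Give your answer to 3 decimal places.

0.870

Total N = 9+12+21+14+17+46+31+56+38+25 = 269, so the proportions are 0.03346, 0.04461, 0.07807, 0.05204, 0.0632, 0.171, 0.11524, 0.20818, 0.14126, 0.09294 (working shown to 5 dp, full precision carried).
D = 0.03346² + 0.04461² + 0.07807² + 0.05204² + 0.0632² + 0.171² + 0.11524² + 0.20818² + 0.14126² + 0.09294² = 0.00112 + 0.00199 + 0.00609 + 0.00271 + 0.00399 + 0.02924 + 0.01328 + 0.04334 + 0.01996 + 0.00864 = 0.13036.
So 1 − D = 0.86964, i.e. 0.870 to 3 decimal places.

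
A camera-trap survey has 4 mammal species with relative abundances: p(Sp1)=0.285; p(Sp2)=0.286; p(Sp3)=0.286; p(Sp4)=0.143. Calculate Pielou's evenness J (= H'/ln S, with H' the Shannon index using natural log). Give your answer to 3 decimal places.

H' = −Σ pᵢ ln pᵢ = −((-0.35775) + (-0.35800) + (-0.35800) + (-0.27812)) = 1.35188 (working shown to 5 dp, full precision carried).
With S = 4 species, ln S = 1.38629, so J = 1.35188/1.38629 = 0.97518, i.e. 0.975 to 3 decimal places.

0.975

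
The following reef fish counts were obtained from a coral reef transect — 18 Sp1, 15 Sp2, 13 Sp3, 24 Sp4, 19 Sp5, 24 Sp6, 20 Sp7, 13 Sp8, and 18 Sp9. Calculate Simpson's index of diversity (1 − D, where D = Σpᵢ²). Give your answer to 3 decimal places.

Total N = 18+15+13+24+19+24+20+13+18 = 164, so the proportions are 0.10976, 0.09146, 0.07927, 0.14634, 0.11585, 0.14634, 0.12195, 0.07927, 0.10976 (working shown to 5 dp, full precision carried).
D = 0.10976² + 0.09146² + 0.07927² + 0.14634² + 0.11585² + 0.14634² + 0.12195² + 0.07927² + 0.10976² = 0.01205 + 0.00837 + 0.00628 + 0.02142 + 0.01342 + 0.02142 + 0.01487 + 0.00628 + 0.01205 = 0.11615.
So 1 − D = 0.88385, i.e. 0.884 to 3 decimal places.

0.884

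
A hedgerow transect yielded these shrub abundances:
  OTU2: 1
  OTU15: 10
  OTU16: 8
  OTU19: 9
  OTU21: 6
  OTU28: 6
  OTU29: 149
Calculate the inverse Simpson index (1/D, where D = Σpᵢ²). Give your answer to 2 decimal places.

Total N = 1+10+8+9+6+6+149 = 189, so the proportions are 0.00529, 0.05291, 0.04233, 0.04762, 0.03175, 0.03175, 0.78836 (working shown to 5 dp, full precision carried).
D = 0.00529² + 0.05291² + 0.04233² + 0.04762² + 0.03175² + 0.03175² + 0.78836² = 0.00003 + 0.00280 + 0.00179 + 0.00227 + 0.00101 + 0.00101 + 0.62151 = 0.63041.
So 1/D = 1.5863, i.e. 1.59 to 2 decimal places.

1.59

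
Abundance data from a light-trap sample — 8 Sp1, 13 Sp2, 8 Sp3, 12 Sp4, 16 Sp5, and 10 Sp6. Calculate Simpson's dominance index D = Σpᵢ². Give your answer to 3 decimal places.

Total N = 8+13+8+12+16+10 = 67, so the proportions are 0.1194, 0.19403, 0.1194, 0.1791, 0.23881, 0.14925 (working shown to 5 dp, full precision carried).
D = 0.1194² + 0.19403² + 0.1194² + 0.1791² + 0.23881² + 0.14925² = 0.01426 + 0.03765 + 0.01426 + 0.03208 + 0.05703 + 0.02228 = 0.17755.
To 3 decimal places, D = 0.178.

0.178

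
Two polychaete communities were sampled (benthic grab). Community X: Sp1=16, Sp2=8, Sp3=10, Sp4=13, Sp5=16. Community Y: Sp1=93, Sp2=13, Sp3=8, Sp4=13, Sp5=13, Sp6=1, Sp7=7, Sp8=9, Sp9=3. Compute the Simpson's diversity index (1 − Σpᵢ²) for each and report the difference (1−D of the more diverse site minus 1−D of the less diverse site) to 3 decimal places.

Community X: N=63, proportions 0.25397, 0.12698, 0.15873, 0.20635, 0.25397, giving 1−D = 0.78710 (working shown to 5 dp, full precision carried).
Community Y: N=160, proportions 0.58125, 0.08125, 0.05, 0.08125, 0.08125, 0.00625, 0.04375, 0.05625, 0.01875, giving 1−D = 0.63437.
Difference = |0.78710 − 0.63437| = 0.15273, i.e. 0.153 to 3 decimal places.

0.153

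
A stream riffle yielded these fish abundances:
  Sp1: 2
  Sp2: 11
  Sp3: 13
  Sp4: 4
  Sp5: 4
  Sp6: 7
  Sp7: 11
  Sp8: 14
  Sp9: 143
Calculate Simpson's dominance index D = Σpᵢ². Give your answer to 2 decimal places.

Total N = 2+11+13+4+4+7+11+14+143 = 209, so the proportions are 0.0096, 0.0526, 0.0622, 0.0191, 0.0191, 0.0335, 0.0526, 0.067, 0.6842 (working shown to 4 dp, full precision carried).
D = 0.0096² + 0.0526² + 0.0622² + 0.0191² + 0.0191² + 0.0335² + 0.0526² + 0.067² + 0.6842² = 0.0001 + 0.0028 + 0.0039 + 0.0004 + 0.0004 + 0.0011 + 0.0028 + 0.0045 + 0.4681 = 0.4840.
To 2 decimal places, D = 0.48.

0.48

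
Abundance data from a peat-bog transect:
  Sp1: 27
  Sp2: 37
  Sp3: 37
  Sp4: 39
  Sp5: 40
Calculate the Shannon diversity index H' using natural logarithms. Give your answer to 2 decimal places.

1.60

Total N = 27+37+37+39+40 = 180, so the proportions are 0.15, 0.2056, 0.2056, 0.2167, 0.2222 (working shown to 4 dp, full precision carried).
Each pᵢ ln pᵢ term: 0.15×(-1.8971)=-0.2846, 0.2056×(-1.5820)=-0.3252, 0.2056×(-1.5820)=-0.3252, 0.2167×(-1.5294)=-0.3314, 0.2222×(-1.5041)=-0.3342.
Sum = -1.6006, so H' = 1.60.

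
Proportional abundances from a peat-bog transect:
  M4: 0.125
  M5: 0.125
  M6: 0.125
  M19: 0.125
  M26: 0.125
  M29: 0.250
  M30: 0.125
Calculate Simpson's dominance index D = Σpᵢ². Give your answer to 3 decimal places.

0.156

D = 0.125² + 0.125² + 0.125² + 0.125² + 0.125² + 0.25² + 0.125² = 0.01562 + 0.01562 + 0.01562 + 0.01562 + 0.01562 + 0.06250 + 0.01562 = 0.15625 (working shown to 5 dp, full precision carried).
To 3 decimal places, D = 0.156.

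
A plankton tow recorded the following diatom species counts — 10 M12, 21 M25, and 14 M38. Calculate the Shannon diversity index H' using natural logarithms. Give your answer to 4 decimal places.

Total N = 10+21+14 = 45, so the proportions are 0.222222, 0.466667, 0.311111 (working shown to 6 dp, full precision carried).
Each pᵢ ln pᵢ term: 0.222222×(-1.504077)=-0.334239, 0.466667×(-0.762140)=-0.355665, 0.311111×(-1.167605)=-0.363255.
Sum = -1.053160, so H' = 1.0532.

1.0532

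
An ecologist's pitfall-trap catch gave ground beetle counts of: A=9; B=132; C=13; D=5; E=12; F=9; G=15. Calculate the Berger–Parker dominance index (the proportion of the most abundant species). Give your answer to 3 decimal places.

Total N = 9+132+13+5+12+9+15 = 195, so the proportions are 0.04615, 0.67692, 0.06667, 0.02564, 0.06154, 0.04615, 0.07692 (working shown to 5 dp, full precision carried).
The largest proportion is 0.67692, i.e. d = 0.677 to 3 decimal places.

0.677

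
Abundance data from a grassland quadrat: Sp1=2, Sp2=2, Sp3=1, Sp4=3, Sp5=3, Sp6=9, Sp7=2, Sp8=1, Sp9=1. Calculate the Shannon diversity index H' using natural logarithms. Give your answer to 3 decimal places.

Total N = 2+2+1+3+3+9+2+1+1 = 24, so the proportions are 0.08333, 0.08333, 0.04167, 0.125, 0.125, 0.375, 0.08333, 0.04167, 0.04167 (working shown to 5 dp, full precision carried).
Each pᵢ ln pᵢ term: 0.08333×(-2.48491)=-0.20708, 0.08333×(-2.48491)=-0.20708, 0.04167×(-3.17805)=-0.13242, 0.125×(-2.07944)=-0.25993, 0.125×(-2.07944)=-0.25993, 0.375×(-0.98083)=-0.36781, 0.08333×(-2.48491)=-0.20708, 0.04167×(-3.17805)=-0.13242, 0.04167×(-3.17805)=-0.13242.
Sum = -1.90615, so H' = 1.906.

1.906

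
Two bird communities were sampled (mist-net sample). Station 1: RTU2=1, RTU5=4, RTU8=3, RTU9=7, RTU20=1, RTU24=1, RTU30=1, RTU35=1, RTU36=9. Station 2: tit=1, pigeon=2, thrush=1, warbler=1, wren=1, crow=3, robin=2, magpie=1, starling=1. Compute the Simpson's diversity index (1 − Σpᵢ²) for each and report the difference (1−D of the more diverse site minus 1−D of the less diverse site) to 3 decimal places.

Station 1: N=28, proportions 0.03571, 0.14286, 0.10714, 0.25, 0.03571, 0.03571, 0.03571, 0.03571, 0.32143, giving 1−D = 0.79592 (working shown to 5 dp, full precision carried).
Station 2: N=13, proportions 0.07692, 0.15385, 0.07692, 0.07692, 0.07692, 0.23077, 0.15385, 0.07692, 0.07692, giving 1−D = 0.86391.
Difference = |0.79592 − 0.86391| = 0.06799, i.e. 0.068 to 3 decimal places.

0.068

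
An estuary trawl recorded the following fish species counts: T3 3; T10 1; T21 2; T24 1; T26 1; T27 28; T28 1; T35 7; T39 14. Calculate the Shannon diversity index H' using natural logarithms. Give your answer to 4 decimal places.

Total N = 3+1+2+1+1+28+1+7+14 = 58, so the proportions are 0.051724, 0.017241, 0.034483, 0.017241, 0.017241, 0.482759, 0.017241, 0.12069, 0.241379 (working shown to 6 dp, full precision carried).
Each pᵢ ln pᵢ term: 0.051724×(-2.961831)=-0.153198, 0.017241×(-4.060443)=-0.070008, 0.034483×(-3.367296)=-0.116114, 0.017241×(-4.060443)=-0.070008, 0.017241×(-4.060443)=-0.070008, 0.482759×(-0.728239)=-0.351563, 0.017241×(-4.060443)=-0.070008, 0.12069×(-2.114533)=-0.255202, 0.241379×(-1.421386)=-0.343093.
Sum = -1.499201, so H' = 1.4992.

1.4992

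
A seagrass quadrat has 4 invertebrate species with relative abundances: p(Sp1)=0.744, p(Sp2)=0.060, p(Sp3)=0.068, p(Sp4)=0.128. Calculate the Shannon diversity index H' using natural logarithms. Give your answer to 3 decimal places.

0.835

Each pᵢ ln pᵢ term (working shown to 5 dp, full precision carried): 0.744×(-0.29571)=-0.22001, 0.06×(-2.81341)=-0.16880, 0.068×(-2.68825)=-0.18280, 0.128×(-2.05573)=-0.26313.
Sum = -0.83475, so H' = 0.835.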